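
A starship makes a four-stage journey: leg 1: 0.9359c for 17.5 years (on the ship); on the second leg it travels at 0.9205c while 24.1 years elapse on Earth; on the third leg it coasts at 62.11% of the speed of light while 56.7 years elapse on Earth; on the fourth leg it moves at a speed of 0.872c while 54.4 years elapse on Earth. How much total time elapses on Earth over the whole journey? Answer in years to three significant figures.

Δt = 185 years

Leg 1: γ = 1/√(1 − 0.9359²) = 1/√0.1241 = 2.839; Δt_1 = 2.839 × 17.5 = 49.68 years.
Leg 2: 24.1 years is already measured on Earth.
Leg 3: 56.7 years is already measured on Earth.
Leg 4: 54.4 years is already measured on Earth.
Total: 49.68 + 24.10 + 56.70 + 54.40 years.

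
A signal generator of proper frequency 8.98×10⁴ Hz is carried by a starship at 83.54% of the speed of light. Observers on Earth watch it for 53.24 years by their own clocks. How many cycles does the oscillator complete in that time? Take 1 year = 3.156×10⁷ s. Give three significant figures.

N = 8.29×10¹³

β = 0.8354; γ = 1/√(1 − 0.8354²) = 1/√0.3021 = 1.819
During 53.24 years of lab time, the oscillator's proper time advances by τ = Δt/γ = 53.24/1.819 = 29.26 years = 9.235×10⁸ s.
N = f × τ = 8.98×10⁴ × 9.235×10⁸ = 8.293×10¹³.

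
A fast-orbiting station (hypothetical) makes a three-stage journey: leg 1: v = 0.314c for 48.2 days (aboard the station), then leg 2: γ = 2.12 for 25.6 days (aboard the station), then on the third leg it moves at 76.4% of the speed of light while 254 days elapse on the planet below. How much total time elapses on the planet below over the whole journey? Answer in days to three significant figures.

Δt = 359 days

Leg 1: γ = 1/√(1 − 0.314²) = 1/√0.9014 = 1.053; Δt_1 = 1.053 × 48.2 = 50.77 days.
Leg 2: γ = 2.12; Δt_2 = 2.120 × 25.6 = 54.27 days.
Leg 3: 254 days is already measured on the planet below.
Total: 50.77 + 54.27 + 254.0 days.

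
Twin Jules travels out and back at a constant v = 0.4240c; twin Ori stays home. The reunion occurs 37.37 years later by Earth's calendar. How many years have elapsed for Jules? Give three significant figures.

τ = 33.8 years

γ = 1/√(1 − 0.4240²) = 1/√0.8202 = 1.104
Jules's clock measures proper time along the trip: τ = Δt/γ = 37.37/1.104 years.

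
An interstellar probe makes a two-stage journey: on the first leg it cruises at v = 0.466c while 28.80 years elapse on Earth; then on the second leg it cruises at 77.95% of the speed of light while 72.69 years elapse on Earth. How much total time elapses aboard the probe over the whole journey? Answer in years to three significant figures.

Leg 1: γ = 1/√(1 − 0.466²) = 1/√0.7828 = 1.130; τ_1 = 28.80/1.130 = 25.48 years.
Leg 2: β = 0.7795; γ = 1/√(1 − 0.7795²) = 1/√0.3924 = 1.596; τ_2 = 72.69/1.596 = 45.53 years.
Total: 25.48 + 45.53 years.

τ = 71.0 years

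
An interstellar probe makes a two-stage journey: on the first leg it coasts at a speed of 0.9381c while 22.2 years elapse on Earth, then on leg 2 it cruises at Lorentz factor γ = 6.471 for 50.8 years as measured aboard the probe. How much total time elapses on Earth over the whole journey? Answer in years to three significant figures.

Δt = 351 years

Leg 1: 22.2 years is already measured on Earth.
Leg 2: γ = 6.471; Δt_2 = 6.471 × 50.8 = 328.7 years.
Total: 22.20 + 328.7 years.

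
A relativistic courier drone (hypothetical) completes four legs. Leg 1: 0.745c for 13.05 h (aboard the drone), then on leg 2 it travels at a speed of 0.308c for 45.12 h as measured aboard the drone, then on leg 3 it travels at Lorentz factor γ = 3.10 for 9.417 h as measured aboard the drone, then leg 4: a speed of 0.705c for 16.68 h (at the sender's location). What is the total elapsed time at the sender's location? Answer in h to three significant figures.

Δt = 113 h

Leg 1: γ = 1/√(1 − 0.745²) = 1/√0.4450 = 1.499; Δt_1 = 1.499 × 13.05 = 19.56 h.
Leg 2: γ = 1/√(1 − 0.308²) = 1/√0.9051 = 1.051; Δt_2 = 1.051 × 45.12 = 47.43 h.
Leg 3: γ = 3.10; Δt_3 = 3.100 × 9.417 = 29.19 h.
Leg 4: 16.68 h is already measured at the sender's location.
Total: 19.56 + 47.43 + 29.19 + 16.68 h.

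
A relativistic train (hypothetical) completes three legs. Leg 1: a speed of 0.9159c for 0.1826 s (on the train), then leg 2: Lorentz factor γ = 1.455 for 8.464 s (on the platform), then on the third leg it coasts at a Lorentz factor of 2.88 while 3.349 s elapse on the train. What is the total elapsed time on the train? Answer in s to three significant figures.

τ = 9.35 s

Leg 1: 0.1826 s is already measured on the train.
Leg 2: γ = 1.455; τ_2 = 8.464/1.455 = 5.817 s.
Leg 3: 3.349 s is already measured on the train.
Total: 0.1826 + 5.817 + 3.349 s.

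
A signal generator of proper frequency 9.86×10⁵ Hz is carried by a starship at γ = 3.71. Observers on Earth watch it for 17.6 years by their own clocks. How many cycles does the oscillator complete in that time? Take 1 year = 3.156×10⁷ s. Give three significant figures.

N = 1.48×10¹⁴

γ = 3.71
During 17.6 years of lab time, the oscillator's proper time advances by τ = Δt/γ = 17.6/3.710 = 4.744 years = 1.497×10⁸ s.
N = f × τ = 9.86×10⁵ × 1.497×10⁸ = 1.476×10¹⁴.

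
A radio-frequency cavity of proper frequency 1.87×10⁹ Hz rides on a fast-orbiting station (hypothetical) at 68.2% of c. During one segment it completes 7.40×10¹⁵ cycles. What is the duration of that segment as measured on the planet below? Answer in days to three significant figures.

Δt = 62.6 days

β = 0.682; γ = 1/√(1 − 0.682²) = 1/√0.5349 = 1.367
Proper time for N cycles: τ = N/f = 7.40×10¹⁵/(1.87×10⁹) = 3.957×10⁶ s = 45.80 days.
Lab-frame duration Δt = γτ = 1.367 × 45.80 = 62.63 days.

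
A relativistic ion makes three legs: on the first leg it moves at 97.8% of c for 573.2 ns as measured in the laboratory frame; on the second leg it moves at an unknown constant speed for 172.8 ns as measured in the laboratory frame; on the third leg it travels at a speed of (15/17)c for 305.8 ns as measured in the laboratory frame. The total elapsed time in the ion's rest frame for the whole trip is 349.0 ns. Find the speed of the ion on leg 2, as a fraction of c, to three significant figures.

Leg 1: β = 0.978; γ = 1/√(1 − 0.978²) = 1/√0.04352 = 4.794; τ_1 = 573.2/4.794 = 119.6 ns.
Leg 2: speed unknown; τ_2 = 172.8/γ_2.
Leg 3: γ = 1/√(1 − (15/17)²) = 17/8 = 2.125; τ_3 = 305.8/2.125 = 143.9 ns.
Total proper time: 119.6 + τ_2 + 143.9 = 349.0, so τ_2 = 349.0 − 263.5 = 85.52 ns.
γ_2 = 172.8/85.52 = 2.021; β = √(1 − 1/γ²) = √0.7551.

β = 0.869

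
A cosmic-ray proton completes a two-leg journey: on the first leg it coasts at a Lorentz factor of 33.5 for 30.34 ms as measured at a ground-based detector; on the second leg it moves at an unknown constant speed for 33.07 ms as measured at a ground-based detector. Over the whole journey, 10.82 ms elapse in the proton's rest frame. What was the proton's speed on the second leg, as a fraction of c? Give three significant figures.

β = 0.954

Leg 1: γ = 33.5; τ_1 = 30.34/33.50 = 0.9057 ms.
Leg 2: speed unknown; τ_2 = 33.07/γ_2.
Total proper time: 0.9057 + τ_2 = 10.82, so τ_2 = 10.82 − 0.9057 = 9.914 ms.
γ_2 = 33.07/9.914 = 3.336; β = √(1 − 1/γ²) = √0.9101.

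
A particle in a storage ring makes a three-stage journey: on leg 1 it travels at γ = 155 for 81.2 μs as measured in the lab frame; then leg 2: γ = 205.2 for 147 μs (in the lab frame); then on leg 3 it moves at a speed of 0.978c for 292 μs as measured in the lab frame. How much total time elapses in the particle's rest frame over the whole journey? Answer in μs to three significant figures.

τ = 62.2 μs

Leg 1: γ = 155; τ_1 = 81.2/155.0 = 0.5239 μs.
Leg 2: γ = 205.2; τ_2 = 147/205.2 = 0.7164 μs.
Leg 3: γ = 1/√(1 − 0.978²) = 1/√0.04352 = 4.794; τ_3 = 292/4.794 = 60.91 μs.
Total: 0.5239 + 0.7164 + 60.91 μs.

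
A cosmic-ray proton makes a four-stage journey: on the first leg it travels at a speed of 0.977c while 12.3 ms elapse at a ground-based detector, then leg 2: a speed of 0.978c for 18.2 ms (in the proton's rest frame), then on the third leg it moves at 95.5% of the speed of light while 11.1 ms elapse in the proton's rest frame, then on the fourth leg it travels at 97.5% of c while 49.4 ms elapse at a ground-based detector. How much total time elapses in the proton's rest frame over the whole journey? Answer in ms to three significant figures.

Leg 1: γ = 1/√(1 − 0.977²) = 1/√0.04547 = 4.690; τ_1 = 12.3/4.690 = 2.623 ms.
Leg 2: 18.2 ms is already measured in the proton's rest frame.
Leg 3: 11.1 ms is already measured in the proton's rest frame.
Leg 4: β = 0.975; γ = 1/√(1 − 0.975²) = 1/√0.04938 = 4.500; τ_4 = 49.4/4.500 = 10.98 ms.
Total: 2.623 + 18.20 + 11.10 + 10.98 ms.

τ = 42.9 ms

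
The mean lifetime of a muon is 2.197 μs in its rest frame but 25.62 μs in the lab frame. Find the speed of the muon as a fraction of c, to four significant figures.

β = 0.9963

γ = Δt/τ₀ = 25.62/2.197 = 11.66
β = √(1 − 1/γ²) = √(1 − 0.007354) = √0.9926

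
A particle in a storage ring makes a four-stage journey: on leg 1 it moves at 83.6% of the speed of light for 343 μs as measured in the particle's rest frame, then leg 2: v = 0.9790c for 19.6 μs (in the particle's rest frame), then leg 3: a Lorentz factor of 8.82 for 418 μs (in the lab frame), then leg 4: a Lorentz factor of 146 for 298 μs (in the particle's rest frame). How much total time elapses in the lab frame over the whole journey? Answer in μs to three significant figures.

Leg 1: β = 0.836; γ = 1/√(1 − 0.836²) = 1/√0.3011 = 1.822; Δt_1 = 1.822 × 343 = 625.1 μs.
Leg 2: γ = 1/√(1 − 0.9790²) = 1/√0.04156 = 4.905; Δt_2 = 4.905 × 19.6 = 96.14 μs.
Leg 3: 418 μs is already measured in the lab frame.
Leg 4: γ = 146; Δt_4 = 146.0 × 298 = 4.351×10⁴ μs.
Total: 625.1 + 96.14 + 418.0 + 4.351×10⁴ μs.

Δt = 4.46×10⁴ μs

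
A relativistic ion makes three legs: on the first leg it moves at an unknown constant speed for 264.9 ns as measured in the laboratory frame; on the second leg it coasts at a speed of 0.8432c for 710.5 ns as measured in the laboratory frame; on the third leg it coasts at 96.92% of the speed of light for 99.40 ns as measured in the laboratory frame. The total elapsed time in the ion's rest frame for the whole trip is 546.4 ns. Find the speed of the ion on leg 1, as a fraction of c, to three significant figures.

β = 0.849

Leg 1: speed unknown; τ_1 = 264.9/γ_1.
Leg 2: γ = 1/√(1 − 0.8432²) = 1/√0.2890 = 1.860; τ_2 = 710.5/1.860 = 382.0 ns.
Leg 3: β = 0.9692; γ = 1/√(1 − 0.9692²) = 1/√0.06065 = 4.061; τ_3 = 99.40/4.061 = 24.48 ns.
Total proper time: τ_1 + 382.0 + 24.48 = 546.4, so τ_1 = 546.4 − 406.4 = 140.0 ns.
γ_1 = 264.9/140.0 = 1.893; β = √(1 − 1/γ²) = √0.7209.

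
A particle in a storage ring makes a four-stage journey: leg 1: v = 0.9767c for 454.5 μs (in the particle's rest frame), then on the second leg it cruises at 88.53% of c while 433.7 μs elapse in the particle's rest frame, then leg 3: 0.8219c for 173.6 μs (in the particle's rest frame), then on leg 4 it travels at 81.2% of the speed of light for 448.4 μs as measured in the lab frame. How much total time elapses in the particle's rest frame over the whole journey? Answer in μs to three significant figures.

Leg 1: 454.5 μs is already measured in the particle's rest frame.
Leg 2: 433.7 μs is already measured in the particle's rest frame.
Leg 3: 173.6 μs is already measured in the particle's rest frame.
Leg 4: β = 0.812; γ = 1/√(1 − 0.812²) = 1/√0.3407 = 1.713; τ_4 = 448.4/1.713 = 261.7 μs.
Total: 454.5 + 433.7 + 173.6 + 261.7 μs.

τ = 1320 μs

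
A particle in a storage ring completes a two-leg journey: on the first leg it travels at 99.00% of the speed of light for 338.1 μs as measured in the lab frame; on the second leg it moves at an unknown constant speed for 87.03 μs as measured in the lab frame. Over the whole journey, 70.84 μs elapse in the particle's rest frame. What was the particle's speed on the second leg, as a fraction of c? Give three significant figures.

Leg 1: β = 0.9900; γ = 1/√(1 − 0.9900²) = 1/√0.01990 = 7.089; τ_1 = 338.1/7.089 = 47.69 μs.
Leg 2: speed unknown; τ_2 = 87.03/γ_2.
Total proper time: 47.69 + τ_2 = 70.84, so τ_2 = 70.84 − 47.69 = 23.15 μs.
γ_2 = 87.03/23.15 = 3.760; β = √(1 − 1/γ²) = √0.9293.

β = 0.964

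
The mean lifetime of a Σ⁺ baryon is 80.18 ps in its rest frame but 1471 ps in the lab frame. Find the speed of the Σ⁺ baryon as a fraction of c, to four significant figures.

v = 0.9985c

γ = Δt/τ₀ = 1471/80.18 = 18.35
β = √(1 − 1/γ²) = √(1 − 0.002971) = √0.9970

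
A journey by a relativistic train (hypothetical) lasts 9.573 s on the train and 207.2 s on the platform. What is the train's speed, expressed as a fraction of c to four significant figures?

v = 0.9989c

The proper time is measured on the train (both events occur at the train's location); Δt is measured on the platform. γ = Δt/τ = 207.2/9.573 = 21.64.
β = √(1 − 1/γ²) = √(1 − 0.002135) = √0.9979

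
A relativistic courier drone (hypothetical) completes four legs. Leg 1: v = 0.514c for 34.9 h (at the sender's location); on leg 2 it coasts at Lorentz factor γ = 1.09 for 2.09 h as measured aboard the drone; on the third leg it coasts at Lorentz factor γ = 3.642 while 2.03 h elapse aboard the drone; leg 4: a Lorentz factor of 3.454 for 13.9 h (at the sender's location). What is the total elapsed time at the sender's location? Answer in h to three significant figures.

Δt = 58.5 h

Leg 1: 34.9 h is already measured at the sender's location.
Leg 2: γ = 1.09; Δt_2 = 1.090 × 2.09 = 2.278 h.
Leg 3: γ = 3.642; Δt_3 = 3.642 × 2.03 = 7.393 h.
Leg 4: 13.9 h is already measured at the sender's location.
Total: 34.90 + 2.278 + 7.393 + 13.90 h.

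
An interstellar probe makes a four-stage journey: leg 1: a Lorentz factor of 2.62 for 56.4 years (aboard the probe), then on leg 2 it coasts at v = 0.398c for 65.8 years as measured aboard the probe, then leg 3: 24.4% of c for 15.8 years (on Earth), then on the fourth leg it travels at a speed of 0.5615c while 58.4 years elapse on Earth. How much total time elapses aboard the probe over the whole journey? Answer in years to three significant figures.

τ = 186 years

Leg 1: 56.4 years is already measured aboard the probe.
Leg 2: 65.8 years is already measured aboard the probe.
Leg 3: β = 0.244; γ = 1/√(1 − 0.244²) = 1/√0.9405 = 1.031; τ_3 = 15.8/1.031 = 15.32 years.
Leg 4: γ = 1/√(1 − 0.5615²) = 1/√0.6847 = 1.208; τ_4 = 58.4/1.208 = 48.32 years.
Total: 56.40 + 65.80 + 15.32 + 48.32 years.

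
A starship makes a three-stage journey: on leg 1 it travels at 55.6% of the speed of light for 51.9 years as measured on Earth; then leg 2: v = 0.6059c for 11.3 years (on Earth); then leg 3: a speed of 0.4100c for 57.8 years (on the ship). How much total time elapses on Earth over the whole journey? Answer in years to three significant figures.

Leg 1: 51.9 years is already measured on Earth.
Leg 2: 11.3 years is already measured on Earth.
Leg 3: γ = 1/√(1 − 0.4100²) = 1/√0.8319 = 1.096; Δt_3 = 1.096 × 57.8 = 63.37 years.
Total: 51.90 + 11.30 + 63.37 years.

Δt = 127 years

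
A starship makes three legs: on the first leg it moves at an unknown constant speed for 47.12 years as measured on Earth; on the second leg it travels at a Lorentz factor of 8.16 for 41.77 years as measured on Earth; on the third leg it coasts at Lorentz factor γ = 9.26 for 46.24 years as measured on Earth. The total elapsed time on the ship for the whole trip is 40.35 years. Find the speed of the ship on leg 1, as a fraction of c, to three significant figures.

Leg 1: speed unknown; τ_1 = 47.12/γ_1.
Leg 2: γ = 8.16; τ_2 = 41.77/8.160 = 5.119 years.
Leg 3: γ = 9.26; τ_3 = 46.24/9.260 = 4.994 years.
Total proper time: τ_1 + 5.119 + 4.994 = 40.35, so τ_1 = 40.35 − 10.11 = 30.24 years.
γ_1 = 47.12/30.24 = 1.558; β = √(1 − 1/γ²) = √0.5882.

β = 0.767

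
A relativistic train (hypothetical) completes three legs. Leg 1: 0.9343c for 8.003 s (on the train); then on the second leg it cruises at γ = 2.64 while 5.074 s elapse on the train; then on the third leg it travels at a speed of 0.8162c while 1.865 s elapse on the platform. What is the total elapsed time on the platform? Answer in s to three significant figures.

Δt = 37.7 s

Leg 1: γ = 1/√(1 − 0.9343²) = 1/√0.1271 = 2.805; Δt_1 = 2.805 × 8.003 = 22.45 s.
Leg 2: γ = 2.64; Δt_2 = 2.640 × 5.074 = 13.40 s.
Leg 3: 1.865 s is already measured on the platform.
Total: 22.45 + 13.40 + 1.865 s.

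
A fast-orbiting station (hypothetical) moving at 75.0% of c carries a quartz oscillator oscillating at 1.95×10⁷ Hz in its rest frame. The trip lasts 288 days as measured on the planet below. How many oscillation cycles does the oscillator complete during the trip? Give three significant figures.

N = 3.21×10¹⁴

β = 0.750; γ = 1/√(1 − 0.750²) = 1/√0.4375 = 1.512
The oscillator's own cycle count is N = f × τ where τ is the proper time aboard the station. τ = Δt/γ = 288/1.512 = 190.5 days = 1.646×10⁷ s.
N = 1.95×10⁷ × 1.646×10⁷ = 3.209×10¹⁴.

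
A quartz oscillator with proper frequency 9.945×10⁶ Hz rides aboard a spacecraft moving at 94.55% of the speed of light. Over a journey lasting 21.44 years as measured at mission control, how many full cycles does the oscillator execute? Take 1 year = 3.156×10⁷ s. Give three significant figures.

N = 2.19×10¹⁵

β = 0.9455; γ = 1/√(1 − 0.9455²) = 1/√0.1060 = 3.071
The oscillator's own cycle count is N = f × τ where τ is the proper time aboard the spacecraft. τ = Δt/γ = 21.44/3.071 = 6.981 years = 2.203×10⁸ s.
N = 9.945×10⁶ × 2.203×10⁸ = 2.191×10¹⁵.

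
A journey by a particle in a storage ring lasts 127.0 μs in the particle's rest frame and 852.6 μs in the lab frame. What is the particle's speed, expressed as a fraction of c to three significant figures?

The proper time is measured in the particle's rest frame (both events occur at the particle's location); Δt is measured in the lab frame. γ = Δt/τ = 852.6/127.0 = 6.713.
β = √(1 − 1/γ²) = √(1 − 0.02219) = √0.9778

v = 0.989c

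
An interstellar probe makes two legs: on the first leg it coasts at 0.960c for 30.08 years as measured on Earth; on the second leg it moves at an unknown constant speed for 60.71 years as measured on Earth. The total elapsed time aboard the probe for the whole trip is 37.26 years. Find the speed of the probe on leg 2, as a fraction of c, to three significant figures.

Leg 1: γ = 1/√(1 − 0.960²) = 25/7 ≈ 3.571; τ_1 = 30.08/3.571 = 8.422 years.
Leg 2: speed unknown; τ_2 = 60.71/γ_2.
Total proper time: 8.422 + τ_2 = 37.26, so τ_2 = 37.26 − 8.422 = 28.84 years.
γ_2 = 60.71/28.84 = 2.105; β = √(1 − 1/γ²) = √0.7744.

β = 0.880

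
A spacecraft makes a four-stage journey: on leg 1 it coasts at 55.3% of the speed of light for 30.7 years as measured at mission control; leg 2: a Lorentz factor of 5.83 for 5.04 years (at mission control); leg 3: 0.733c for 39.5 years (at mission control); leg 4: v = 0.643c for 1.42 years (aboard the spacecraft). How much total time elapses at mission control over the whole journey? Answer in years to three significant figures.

Leg 1: 30.7 years is already measured at mission control.
Leg 2: 5.04 years is already measured at mission control.
Leg 3: 39.5 years is already measured at mission control.
Leg 4: γ = 1/√(1 − 0.643²) = 1/√0.5866 = 1.306; Δt_4 = 1.306 × 1.42 = 1.854 years.
Total: 30.70 + 5.040 + 39.50 + 1.854 years.

Δt = 77.1 years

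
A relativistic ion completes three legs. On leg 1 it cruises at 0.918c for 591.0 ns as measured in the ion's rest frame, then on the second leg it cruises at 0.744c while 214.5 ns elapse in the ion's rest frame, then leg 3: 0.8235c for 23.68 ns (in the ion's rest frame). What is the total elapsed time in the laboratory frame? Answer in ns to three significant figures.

Leg 1: γ = 1/√(1 − 0.918²) = 1/√0.1573 = 2.522; Δt_1 = 2.522 × 591.0 = 1490 ns.
Leg 2: γ = 1/√(1 − 0.744²) = 1/√0.4465 = 1.497; Δt_2 = 1.497 × 214.5 = 321.0 ns.
Leg 3: γ = 1/√(1 − 0.8235²) = 1/√0.3218 = 1.763; Δt_3 = 1.763 × 23.68 = 41.74 ns.
Total: 1490 + 321.0 + 41.74 ns.

Δt = 1850 ns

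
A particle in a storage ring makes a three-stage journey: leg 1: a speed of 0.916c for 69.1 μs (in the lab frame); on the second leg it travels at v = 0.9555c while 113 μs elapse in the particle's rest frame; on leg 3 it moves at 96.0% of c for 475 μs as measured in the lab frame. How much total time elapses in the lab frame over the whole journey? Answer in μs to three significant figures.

Leg 1: 69.1 μs is already measured in the lab frame.
Leg 2: γ = 1/√(1 − 0.9555²) = 1/√0.08702 = 3.390; Δt_2 = 3.390 × 113 = 383.1 μs.
Leg 3: 475 μs is already measured in the lab frame.
Total: 69.10 + 383.1 + 475.0 μs.

Δt = 927 μs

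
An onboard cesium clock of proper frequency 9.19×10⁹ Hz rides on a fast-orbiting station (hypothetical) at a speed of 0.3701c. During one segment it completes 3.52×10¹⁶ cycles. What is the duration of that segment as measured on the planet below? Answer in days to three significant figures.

Δt = 47.7 days

γ = 1/√(1 − 0.3701²) = 1/√0.8630 = 1.076
Proper time for N cycles: τ = N/f = 3.52×10¹⁶/(9.19×10⁹) = 3.830×10⁶ s = 44.33 days.
Lab-frame duration Δt = γτ = 1.076 × 44.33 = 47.72 days.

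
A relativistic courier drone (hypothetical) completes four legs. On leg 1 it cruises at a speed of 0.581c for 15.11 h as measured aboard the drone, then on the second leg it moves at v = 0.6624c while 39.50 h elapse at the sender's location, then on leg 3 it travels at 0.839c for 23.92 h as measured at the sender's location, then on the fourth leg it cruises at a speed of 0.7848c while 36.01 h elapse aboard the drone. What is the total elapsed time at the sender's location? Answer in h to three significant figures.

Δt = 140 h

Leg 1: γ = 1/√(1 − 0.581²) = 1/√0.6624 = 1.229; Δt_1 = 1.229 × 15.11 = 18.56 h.
Leg 2: 39.50 h is already measured at the sender's location.
Leg 3: 23.92 h is already measured at the sender's location.
Leg 4: γ = 1/√(1 − 0.7848²) = 1/√0.3841 = 1.614; Δt_4 = 1.614 × 36.01 = 58.10 h.
Total: 18.56 + 39.50 + 23.92 + 58.10 h.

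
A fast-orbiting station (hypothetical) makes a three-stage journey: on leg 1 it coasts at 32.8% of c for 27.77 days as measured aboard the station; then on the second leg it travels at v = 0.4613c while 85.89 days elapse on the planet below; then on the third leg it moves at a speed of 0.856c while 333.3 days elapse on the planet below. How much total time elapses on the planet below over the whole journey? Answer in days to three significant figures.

Δt = 449 days

Leg 1: β = 0.328; γ = 1/√(1 − 0.328²) = 1/√0.8924 = 1.059; Δt_1 = 1.059 × 27.77 = 29.40 days.
Leg 2: 85.89 days is already measured on the planet below.
Leg 3: 333.3 days is already measured on the planet below.
Total: 29.40 + 85.89 + 333.3 days.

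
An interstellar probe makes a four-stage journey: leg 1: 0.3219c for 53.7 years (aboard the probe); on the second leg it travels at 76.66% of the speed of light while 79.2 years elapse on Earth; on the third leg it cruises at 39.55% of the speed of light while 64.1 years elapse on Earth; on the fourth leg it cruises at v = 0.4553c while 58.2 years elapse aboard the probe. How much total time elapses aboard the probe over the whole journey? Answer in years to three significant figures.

τ = 222 years

Leg 1: 53.7 years is already measured aboard the probe.
Leg 2: β = 0.7666; γ = 1/√(1 − 0.7666²) = 1/√0.4123 = 1.557; τ_2 = 79.2/1.557 = 50.86 years.
Leg 3: β = 0.3955; γ = 1/√(1 − 0.3955²) = 1/√0.8436 = 1.089; τ_3 = 64.1/1.089 = 58.87 years.
Leg 4: 58.2 years is already measured aboard the probe.
Total: 53.70 + 50.86 + 58.87 + 58.20 years.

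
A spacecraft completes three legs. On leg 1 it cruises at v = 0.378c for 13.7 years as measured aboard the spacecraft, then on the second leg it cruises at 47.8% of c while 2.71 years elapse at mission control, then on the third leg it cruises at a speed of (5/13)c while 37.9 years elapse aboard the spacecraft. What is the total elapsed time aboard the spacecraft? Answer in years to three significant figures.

Leg 1: 13.7 years is already measured aboard the spacecraft.
Leg 2: β = 0.478; γ = 1/√(1 − 0.478²) = 1/√0.7715 = 1.138; τ_2 = 2.71/1.138 = 2.380 years.
Leg 3: 37.9 years is already measured aboard the spacecraft.
Total: 13.70 + 2.380 + 37.90 years.

τ = 54.0 years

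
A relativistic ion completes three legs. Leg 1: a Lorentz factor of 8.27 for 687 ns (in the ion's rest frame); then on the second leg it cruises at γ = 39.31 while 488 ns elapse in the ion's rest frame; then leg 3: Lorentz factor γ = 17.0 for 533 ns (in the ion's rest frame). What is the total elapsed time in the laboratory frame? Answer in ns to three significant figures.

Leg 1: γ = 8.27; Δt_1 = 8.270 × 687 = 5681 ns.
Leg 2: γ = 39.31; Δt_2 = 39.31 × 488 = 1.918×10⁴ ns.
Leg 3: γ = 17.0; Δt_3 = 17.00 × 533 = 9061 ns.
Total: 5681 + 1.918×10⁴ + 9061 ns.

Δt = 3.39×10⁴ ns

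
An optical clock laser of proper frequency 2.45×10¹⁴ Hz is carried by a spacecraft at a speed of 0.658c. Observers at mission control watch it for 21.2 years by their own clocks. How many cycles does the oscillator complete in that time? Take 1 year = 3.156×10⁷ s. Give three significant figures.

γ = 1/√(1 − 0.658²) = 1/√0.5670 = 1.328
During 21.2 years of lab time, the oscillator's proper time advances by τ = Δt/γ = 21.2/1.328 = 15.96 years = 5.038×10⁸ s.
N = f × τ = 2.45×10¹⁴ × 5.038×10⁸ = 1.234×10²³.

N = 1.23×10²³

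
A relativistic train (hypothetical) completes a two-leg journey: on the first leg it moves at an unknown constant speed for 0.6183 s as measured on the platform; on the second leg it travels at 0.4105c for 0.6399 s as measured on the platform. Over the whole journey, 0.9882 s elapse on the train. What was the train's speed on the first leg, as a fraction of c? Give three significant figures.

Leg 1: speed unknown; τ_1 = 0.6183/γ_1.
Leg 2: γ = 1/√(1 − 0.4105²) = 1/√0.8315 = 1.097; τ_2 = 0.6399/1.097 = 0.5835 s.
Total proper time: τ_1 + 0.5835 = 0.9882, so τ_1 = 0.9882 − 0.5835 = 0.4047 s.
γ_1 = 0.6183/0.4047 = 1.528; β = √(1 − 1/γ²) = √0.5716.

β = 0.756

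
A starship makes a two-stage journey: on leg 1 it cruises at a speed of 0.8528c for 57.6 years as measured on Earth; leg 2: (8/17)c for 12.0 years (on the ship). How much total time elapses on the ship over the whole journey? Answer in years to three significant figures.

Leg 1: γ = 1/√(1 − 0.8528²) = 1/√0.2727 = 1.915; τ_1 = 57.6/1.915 = 30.08 years.
Leg 2: 12.0 years is already measured on the ship.
Total: 30.08 + 12.00 years.

τ = 42.1 years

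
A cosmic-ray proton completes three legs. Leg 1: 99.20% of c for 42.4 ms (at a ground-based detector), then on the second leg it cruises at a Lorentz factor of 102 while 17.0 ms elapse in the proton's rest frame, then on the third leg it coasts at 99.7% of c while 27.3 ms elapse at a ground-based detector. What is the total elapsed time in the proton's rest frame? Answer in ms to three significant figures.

τ = 24.5 ms

Leg 1: β = 0.9920; γ = 1/√(1 − 0.9920²) = 1/√0.01594 = 7.922; τ_1 = 42.4/7.922 = 5.352 ms.
Leg 2: 17.0 ms is already measured in the proton's rest frame.
Leg 3: β = 0.997; γ = 1/√(1 − 0.997²) = 1/√0.005991 = 12.92; τ_3 = 27.3/12.92 = 2.113 ms.
Total: 5.352 + 17.00 + 2.113 ms.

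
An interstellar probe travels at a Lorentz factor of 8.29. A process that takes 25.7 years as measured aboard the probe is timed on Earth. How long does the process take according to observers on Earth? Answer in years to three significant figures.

γ = 8.29
The interval measured aboard the probe is the proper time (both events occur at the same place in that frame); the lab-frame interval is Δt = γτ = 8.290 × 25.7 years.

Δt = 213 years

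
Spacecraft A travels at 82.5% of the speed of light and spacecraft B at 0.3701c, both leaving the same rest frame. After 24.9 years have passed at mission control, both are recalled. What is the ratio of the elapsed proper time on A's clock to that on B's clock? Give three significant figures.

A: β = 0.825; γ = 1/√(1 − 0.825²) = 1/√0.3194 = 1.769. B: γ = 1/√(1 − 0.3701²) = 1/√0.8630 = 1.076.
τ_A/τ_B = γ_B/γ_A = 1.076/1.769 = 0.6083, so τ_A/τ_B = 0.6083.

τ_A/τ_B = 0.608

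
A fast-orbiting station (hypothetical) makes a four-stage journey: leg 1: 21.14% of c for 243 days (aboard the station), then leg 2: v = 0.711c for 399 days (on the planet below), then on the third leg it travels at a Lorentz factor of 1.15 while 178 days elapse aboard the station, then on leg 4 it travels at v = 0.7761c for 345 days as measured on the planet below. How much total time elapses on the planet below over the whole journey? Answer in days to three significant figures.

Leg 1: β = 0.2114; γ = 1/√(1 − 0.2114²) = 1/√0.9553 = 1.023; Δt_1 = 1.023 × 243 = 248.6 days.
Leg 2: 399 days is already measured on the planet below.
Leg 3: γ = 1.15; Δt_3 = 1.150 × 178 = 204.7 days.
Leg 4: 345 days is already measured on the planet below.
Total: 248.6 + 399.0 + 204.7 + 345.0 days.

Δt = 1200 days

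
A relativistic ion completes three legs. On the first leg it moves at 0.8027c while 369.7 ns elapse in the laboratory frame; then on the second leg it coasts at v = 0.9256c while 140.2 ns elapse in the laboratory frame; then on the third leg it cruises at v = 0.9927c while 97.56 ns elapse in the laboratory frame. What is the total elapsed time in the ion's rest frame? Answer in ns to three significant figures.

Leg 1: γ = 1/√(1 − 0.8027²) = 1/√0.3557 = 1.677; τ_1 = 369.7/1.677 = 220.5 ns.
Leg 2: γ = 1/√(1 − 0.9256²) = 1/√0.1433 = 2.642; τ_2 = 140.2/2.642 = 53.07 ns.
Leg 3: γ = 1/√(1 − 0.9927²) = 1/√0.01455 = 8.291; τ_3 = 97.56/8.291 = 11.77 ns.
Total: 220.5 + 53.07 + 11.77 ns.

τ = 285 ns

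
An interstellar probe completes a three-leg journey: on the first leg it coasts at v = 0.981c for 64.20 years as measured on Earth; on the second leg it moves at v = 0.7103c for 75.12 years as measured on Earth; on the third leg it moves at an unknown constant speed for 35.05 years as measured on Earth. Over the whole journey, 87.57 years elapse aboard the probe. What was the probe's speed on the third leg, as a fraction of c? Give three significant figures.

Leg 1: γ = 1/√(1 − 0.981²) = 1/√0.03764 = 5.154; τ_1 = 64.20/5.154 = 12.46 years.
Leg 2: γ = 1/√(1 − 0.7103²) = 1/√0.4955 = 1.421; τ_2 = 75.12/1.421 = 52.88 years.
Leg 3: speed unknown; τ_3 = 35.05/γ_3.
Total proper time: 12.46 + 52.88 + τ_3 = 87.57, so τ_3 = 87.57 − 65.33 = 22.24 years.
γ_3 = 35.05/22.24 = 1.576; β = √(1 − 1/γ²) = √0.5975.

β = 0.773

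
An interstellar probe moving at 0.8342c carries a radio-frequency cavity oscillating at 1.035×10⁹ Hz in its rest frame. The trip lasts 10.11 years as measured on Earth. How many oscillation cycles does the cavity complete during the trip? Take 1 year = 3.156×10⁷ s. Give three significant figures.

γ = 1/√(1 − 0.8342²) = 1/√0.3041 = 1.813
The oscillator's own cycle count is N = f × τ where τ is the proper time aboard the probe. τ = Δt/γ = 10.11/1.813 = 5.575 years = 1.760×10⁸ s.
N = 1.035×10⁹ × 1.760×10⁸ = 1.821×10¹⁷.

N = 1.82×10¹⁷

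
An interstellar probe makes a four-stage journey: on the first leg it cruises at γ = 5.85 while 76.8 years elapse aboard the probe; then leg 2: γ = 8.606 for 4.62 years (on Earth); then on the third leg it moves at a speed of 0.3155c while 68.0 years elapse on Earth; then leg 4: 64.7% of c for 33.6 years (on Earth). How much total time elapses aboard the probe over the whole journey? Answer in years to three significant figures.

τ = 167 years

Leg 1: 76.8 years is already measured aboard the probe.
Leg 2: γ = 8.606; τ_2 = 4.62/8.606 = 0.5368 years.
Leg 3: γ = 1/√(1 − 0.3155²) = 1/√0.9005 = 1.054; τ_3 = 68.0/1.054 = 64.53 years.
Leg 4: β = 0.647; γ = 1/√(1 − 0.647²) = 1/√0.5814 = 1.311; τ_4 = 33.6/1.311 = 25.62 years.
Total: 76.80 + 0.5368 + 64.53 + 25.62 years.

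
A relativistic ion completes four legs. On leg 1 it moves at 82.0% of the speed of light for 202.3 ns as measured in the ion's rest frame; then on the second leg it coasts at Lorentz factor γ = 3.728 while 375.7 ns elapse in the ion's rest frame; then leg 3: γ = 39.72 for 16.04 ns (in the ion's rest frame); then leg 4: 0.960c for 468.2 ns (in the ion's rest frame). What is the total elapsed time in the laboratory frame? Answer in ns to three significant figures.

Leg 1: β = 0.820; γ = 1/√(1 − 0.820²) = 1/√0.3276 = 1.747; Δt_1 = 1.747 × 202.3 = 353.4 ns.
Leg 2: γ = 3.728; Δt_2 = 3.728 × 375.7 = 1401 ns.
Leg 3: γ = 39.72; Δt_3 = 39.72 × 16.04 = 637.1 ns.
Leg 4: γ = 1/√(1 − 0.960²) = 25/7 ≈ 3.571; Δt_4 = 3.571 × 468.2 = 1672 ns.
Total: 353.4 + 1401 + 637.1 + 1672 ns.

Δt = 4060 ns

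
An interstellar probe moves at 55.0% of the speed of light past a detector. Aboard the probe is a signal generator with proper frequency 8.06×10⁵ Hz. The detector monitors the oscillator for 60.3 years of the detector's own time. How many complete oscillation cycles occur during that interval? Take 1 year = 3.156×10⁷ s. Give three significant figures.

β = 0.550; γ = 1/√(1 − 0.550²) = 1/√0.6975 = 1.197
During 60.3 years of lab time, the oscillator's proper time advances by τ = Δt/γ = 60.3/1.197 = 50.36 years = 1.589×10⁹ s.
N = f × τ = 8.06×10⁵ × 1.589×10⁹ = 1.281×10¹⁵.

N = 1.28×10¹⁵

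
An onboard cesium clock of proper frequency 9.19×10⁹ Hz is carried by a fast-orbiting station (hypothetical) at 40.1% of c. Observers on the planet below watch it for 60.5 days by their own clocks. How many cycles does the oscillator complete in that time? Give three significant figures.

β = 0.401; γ = 1/√(1 − 0.401²) = 1/√0.8392 = 1.092
During 60.5 days of lab time, the oscillator's proper time advances by τ = Δt/γ = 60.5/1.092 = 55.42 days = 4.789×10⁶ s.
N = f × τ = 9.19×10⁹ × 4.789×10⁶ = 4.401×10¹⁶.

N = 4.40×10¹⁶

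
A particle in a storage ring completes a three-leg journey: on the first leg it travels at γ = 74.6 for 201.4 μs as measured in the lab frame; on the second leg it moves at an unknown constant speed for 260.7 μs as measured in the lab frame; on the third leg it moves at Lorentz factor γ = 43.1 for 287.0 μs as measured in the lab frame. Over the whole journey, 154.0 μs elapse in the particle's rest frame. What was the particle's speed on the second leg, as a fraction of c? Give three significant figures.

Leg 1: γ = 74.6; τ_1 = 201.4/74.60 = 2.700 μs.
Leg 2: speed unknown; τ_2 = 260.7/γ_2.
Leg 3: γ = 43.1; τ_3 = 287.0/43.10 = 6.659 μs.
Total proper time: 2.700 + τ_2 + 6.659 = 154.0, so τ_2 = 154.0 − 9.359 = 144.6 μs.
γ_2 = 260.7/144.6 = 1.802; β = √(1 − 1/γ²) = √0.6922.

β = 0.832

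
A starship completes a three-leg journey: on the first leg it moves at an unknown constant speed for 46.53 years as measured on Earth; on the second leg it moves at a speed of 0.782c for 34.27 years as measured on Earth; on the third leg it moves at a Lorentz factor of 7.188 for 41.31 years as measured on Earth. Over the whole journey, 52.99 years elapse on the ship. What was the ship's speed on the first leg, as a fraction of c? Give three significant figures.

Leg 1: speed unknown; τ_1 = 46.53/γ_1.
Leg 2: γ = 1/√(1 − 0.782²) = 1/√0.3885 = 1.604; τ_2 = 34.27/1.604 = 21.36 years.
Leg 3: γ = 7.188; τ_3 = 41.31/7.188 = 5.747 years.
Total proper time: τ_1 + 21.36 + 5.747 = 52.99, so τ_1 = 52.99 − 27.11 = 25.88 years.
γ_1 = 46.53/25.88 = 1.798; β = √(1 − 1/γ²) = √0.6906.

β = 0.831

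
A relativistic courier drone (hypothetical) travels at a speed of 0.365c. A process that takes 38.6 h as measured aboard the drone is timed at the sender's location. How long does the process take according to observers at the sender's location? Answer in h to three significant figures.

Δt = 41.5 h

γ = 1/√(1 − 0.365²) = 1/√0.8668 = 1.074
The interval measured aboard the drone is the proper time (both events occur at the same place in that frame); the lab-frame interval is Δt = γτ = 1.074 × 38.6 h.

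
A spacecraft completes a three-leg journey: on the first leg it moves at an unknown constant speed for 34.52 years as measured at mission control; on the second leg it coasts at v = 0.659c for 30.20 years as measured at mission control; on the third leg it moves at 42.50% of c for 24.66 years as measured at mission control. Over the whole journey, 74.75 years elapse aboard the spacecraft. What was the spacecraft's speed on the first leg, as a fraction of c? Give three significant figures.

Leg 1: speed unknown; τ_1 = 34.52/γ_1.
Leg 2: γ = 1/√(1 − 0.659²) = 1/√0.5657 = 1.330; τ_2 = 30.20/1.330 = 22.71 years.
Leg 3: β = 0.4250; γ = 1/√(1 − 0.4250²) = 1/√0.8194 = 1.105; τ_3 = 24.66/1.105 = 22.32 years.
Total proper time: τ_1 + 22.71 + 22.32 = 74.75, so τ_1 = 74.75 − 45.04 = 29.71 years.
γ_1 = 34.52/29.71 = 1.162; β = √(1 − 1/γ²) = √0.2591.

β = 0.509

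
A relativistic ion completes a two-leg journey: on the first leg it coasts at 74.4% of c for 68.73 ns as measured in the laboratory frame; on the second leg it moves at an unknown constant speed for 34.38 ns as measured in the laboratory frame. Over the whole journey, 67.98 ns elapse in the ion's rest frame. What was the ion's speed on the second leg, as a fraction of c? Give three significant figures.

Leg 1: β = 0.744; γ = 1/√(1 − 0.744²) = 1/√0.4465 = 1.497; τ_1 = 68.73/1.497 = 45.92 ns.
Leg 2: speed unknown; τ_2 = 34.38/γ_2.
Total proper time: 45.92 + τ_2 = 67.98, so τ_2 = 67.98 − 45.92 = 22.06 ns.
γ_2 = 34.38/22.06 = 1.559; β = √(1 − 1/γ²) = √0.5884.

β = 0.767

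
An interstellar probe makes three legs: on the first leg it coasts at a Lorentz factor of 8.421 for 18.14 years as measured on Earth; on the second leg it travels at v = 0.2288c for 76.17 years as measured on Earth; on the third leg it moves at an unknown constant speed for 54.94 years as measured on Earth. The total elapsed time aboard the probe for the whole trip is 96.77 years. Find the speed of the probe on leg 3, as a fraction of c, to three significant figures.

β = 0.928

Leg 1: γ = 8.421; τ_1 = 18.14/8.421 = 2.154 years.
Leg 2: γ = 1/√(1 − 0.2288²) = 1/√0.9477 = 1.027; τ_2 = 76.17/1.027 = 74.15 years.
Leg 3: speed unknown; τ_3 = 54.94/γ_3.
Total proper time: 2.154 + 74.15 + τ_3 = 96.77, so τ_3 = 96.77 − 76.30 = 20.47 years.
γ_3 = 54.94/20.47 = 2.684; β = √(1 − 1/γ²) = √0.8612.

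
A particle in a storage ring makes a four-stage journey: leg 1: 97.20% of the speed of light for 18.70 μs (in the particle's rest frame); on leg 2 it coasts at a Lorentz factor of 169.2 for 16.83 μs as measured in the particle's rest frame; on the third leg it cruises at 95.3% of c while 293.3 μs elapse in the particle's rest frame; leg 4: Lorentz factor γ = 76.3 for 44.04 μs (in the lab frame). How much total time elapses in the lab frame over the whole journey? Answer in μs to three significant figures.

Leg 1: β = 0.9720; γ = 1/√(1 − 0.9720²) = 1/√0.05522 = 4.256; Δt_1 = 4.256 × 18.70 = 79.58 μs.
Leg 2: γ = 169.2; Δt_2 = 169.2 × 16.83 = 2848 μs.
Leg 3: β = 0.953; γ = 1/√(1 − 0.953²) = 1/√0.09179 = 3.301; Δt_3 = 3.301 × 293.3 = 968.1 μs.
Leg 4: 44.04 μs is already measured in the lab frame.
Total: 79.58 + 2848 + 968.1 + 44.04 μs.

Δt = 3940 μs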